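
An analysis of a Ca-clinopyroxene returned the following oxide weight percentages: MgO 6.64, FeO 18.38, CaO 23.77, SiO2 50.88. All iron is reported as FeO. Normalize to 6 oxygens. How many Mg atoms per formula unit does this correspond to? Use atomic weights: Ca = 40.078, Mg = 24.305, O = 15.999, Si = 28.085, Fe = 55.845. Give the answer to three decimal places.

0.389 Mg apfu

6.64 wt% MgO ÷ 40.304 g/mol = 0.16475 mol, giving 0.16475 Mg and 0.16475 O.
18.38 wt% FeO ÷ 71.844 g/mol = 0.25583 mol, giving 0.25583 Fe and 0.25583 O.
23.77 wt% CaO ÷ 56.077 g/mol = 0.42388 mol, giving 0.42388 Ca and 0.42388 O.
50.88 wt% SiO2 ÷ 60.083 g/mol = 0.84683 mol, giving 0.84683 Si and 1.69366 O.
Oxygen sums to 2.53812; scaling by 6/2.53812 = 2.36395 puts the formula on 6 O.
Mg: 0.16475 × 2.36395 = 0.389 atoms per formula unit.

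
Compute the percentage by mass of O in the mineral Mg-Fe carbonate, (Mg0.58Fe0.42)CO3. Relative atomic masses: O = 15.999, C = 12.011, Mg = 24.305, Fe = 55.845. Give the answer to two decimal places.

M((Mg0.58Fe0.42)CO3) = 97.560 g/mol.
O contributes 3 × 15.999 = 47.997 g per mole.
47.997/97.560 = 0.4920 → 49.20%.

49.20 mass %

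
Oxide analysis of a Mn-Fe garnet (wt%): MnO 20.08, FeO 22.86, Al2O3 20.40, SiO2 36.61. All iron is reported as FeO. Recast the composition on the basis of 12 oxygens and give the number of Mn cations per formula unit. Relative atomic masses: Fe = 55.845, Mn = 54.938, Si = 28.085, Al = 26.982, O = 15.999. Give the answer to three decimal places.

1.404 Mn apfu

MnO (M=70.937): mol = 0.28307; Mn = 0.28307, O = 0.28307.
FeO (M=71.844): mol = 0.31819; Fe = 0.31819, O = 0.31819.
Al2O3 (M=101.961): mol = 0.20008; Al = 0.40016, O = 0.60024.
SiO2 (M=60.083): mol = 0.60932; Si = 0.60932, O = 1.21864.
ΣO = 2.42014; factor = 12/ΣO = 4.95839.
Mn apfu = 0.28307 × 4.95839 = 1.404.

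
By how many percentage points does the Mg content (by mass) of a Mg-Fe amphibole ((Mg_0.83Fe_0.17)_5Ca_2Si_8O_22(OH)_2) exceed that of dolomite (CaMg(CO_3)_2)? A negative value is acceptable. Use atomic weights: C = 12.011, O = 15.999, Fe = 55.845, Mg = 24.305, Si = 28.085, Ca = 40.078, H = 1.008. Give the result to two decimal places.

M((Mg_0.83Fe_0.17)_5Ca_2Si_8O_22(OH)_2) = 839.162 g/mol, so wt% Mg = 100.866/839.162 × 100 = 12.02%.
M(CaMg(CO_3)_2) = 184.399 g/mol, so wt% Mg = 24.305/184.399 × 100 = 13.18%.
12.02 − 13.18 = -1.16 pp.

-1.16 percentage points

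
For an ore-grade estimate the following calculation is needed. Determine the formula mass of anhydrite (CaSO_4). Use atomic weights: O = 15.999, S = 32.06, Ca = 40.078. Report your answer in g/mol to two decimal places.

136.13 g/mol

Ca: 1 × 40.078 = 40.0780
S: 1 × 32.06 = 32.0600
O: 4 × 15.999 = 63.9960
Summing the contributions gives the formula mass.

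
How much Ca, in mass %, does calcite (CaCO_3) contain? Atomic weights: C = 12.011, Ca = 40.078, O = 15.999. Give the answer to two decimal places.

Molar mass of CaCO_3: 1×40.078 + 1×12.011 + 3×15.999 = 100.086 g/mol.
Mass of Ca per formula unit: 1 × 40.078 = 40.078 g.
Weight fraction Ca = 40.078 / 100.086 = 0.4004.

40.04 mass %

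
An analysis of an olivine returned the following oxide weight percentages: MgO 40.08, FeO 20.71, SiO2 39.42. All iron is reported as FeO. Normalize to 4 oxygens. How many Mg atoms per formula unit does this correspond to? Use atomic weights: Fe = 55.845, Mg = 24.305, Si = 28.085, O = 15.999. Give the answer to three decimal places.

1.533 Mg apfu

MgO (M=40.304): mol = 0.99444; Mg = 0.99444, O = 0.99444.
FeO (M=71.844): mol = 0.28826; Fe = 0.28826, O = 0.28826.
SiO2 (M=60.083): mol = 0.65609; Si = 0.65609, O = 1.31218.
ΣO = 2.59488; factor = 4/ΣO = 1.54150.
Mg apfu = 0.99444 × 1.54150 = 1.533.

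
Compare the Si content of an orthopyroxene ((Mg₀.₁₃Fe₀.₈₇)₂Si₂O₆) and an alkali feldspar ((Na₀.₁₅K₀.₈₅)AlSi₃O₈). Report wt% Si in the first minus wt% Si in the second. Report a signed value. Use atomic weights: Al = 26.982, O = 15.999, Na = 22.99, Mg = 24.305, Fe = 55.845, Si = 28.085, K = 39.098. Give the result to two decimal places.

First mineral: 56.170 g Si in 255.654 g formula = 21.97 wt% Si.
Second mineral: 84.255 g Si in 275.911 g formula = 30.54 wt% Si.
21.97% − 30.54% gives a difference of -8.57 percentage points.

-8.57 percentage points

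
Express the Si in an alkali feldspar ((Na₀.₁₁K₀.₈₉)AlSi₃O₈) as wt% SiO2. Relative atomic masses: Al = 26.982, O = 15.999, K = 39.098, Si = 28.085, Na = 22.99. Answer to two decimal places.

M((Na₀.₁₁K₀.₈₉)AlSi₃O₈) = 276.555 g/mol; M(SiO2) = 60.083 g/mol.
Moles SiO2 per formula unit = 3 Si ÷ 1 = 3.0000.
SiO2 fraction = (3.0000 × 60.083) / 276.555 = 180.249/276.555 = 0.6518.

65.18 wt%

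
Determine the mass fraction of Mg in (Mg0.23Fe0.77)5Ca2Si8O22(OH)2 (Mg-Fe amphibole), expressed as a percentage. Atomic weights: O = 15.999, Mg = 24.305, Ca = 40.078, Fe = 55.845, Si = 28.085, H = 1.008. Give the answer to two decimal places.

2.99 wt%

Molar mass of (Mg0.23Fe0.77)5Ca2Si8O22(OH)2: 1.15·24.305 + 3.85·55.845 + 2·40.078 + 8·28.085 + 24·15.999 + 2·1.008 = 933.782 g/mol.
Mass of Mg per formula unit: 1.15 × 24.305 = 27.951 g.
Weight fraction Mg = 27.951 / 933.782 = 0.0299.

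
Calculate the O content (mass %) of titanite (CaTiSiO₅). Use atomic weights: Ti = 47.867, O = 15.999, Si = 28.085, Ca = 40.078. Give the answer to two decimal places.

Molar mass of CaTiSiO₅: 1*40.078 + 1*47.867 + 1*28.085 + 5*15.999 = 196.025 g/mol.
Mass of O per formula unit: 5 × 15.999 = 79.995 g.
Weight fraction O = 79.995 / 196.025 = 0.4081.

40.81 mass %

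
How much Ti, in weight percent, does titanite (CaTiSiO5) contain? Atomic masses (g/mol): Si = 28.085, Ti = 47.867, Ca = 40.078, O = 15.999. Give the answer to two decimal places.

24.42 weight percent

Formula mass = 1×40.078 + 1×47.867 + 1×28.085 + 5×15.999 = 196.025 g/mol, of which 47.867 g is Ti.
So Ti makes up 47.867/196.025 = 0.2442 of the mass, i.e. 24.42%.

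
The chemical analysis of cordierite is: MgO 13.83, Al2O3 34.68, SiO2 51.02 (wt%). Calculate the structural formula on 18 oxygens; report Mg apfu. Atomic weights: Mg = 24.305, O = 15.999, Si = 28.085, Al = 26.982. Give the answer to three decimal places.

2.017 Mg apfu

13.83 wt% MgO ÷ 40.304 g/mol = 0.34314 mol, giving 0.34314 Mg and 0.34314 O.
34.68 wt% Al2O3 ÷ 101.961 g/mol = 0.34013 mol, giving 0.68026 Al and 1.02039 O.
51.02 wt% SiO2 ÷ 60.083 g/mol = 0.84916 mol, giving 0.84916 Si and 1.69832 O.
Oxygen sums to 3.06185; scaling by 18/3.06185 = 5.87880 puts the formula on 18 O.
Mg: 0.34314 × 5.87880 = 2.017 atoms per formula unit.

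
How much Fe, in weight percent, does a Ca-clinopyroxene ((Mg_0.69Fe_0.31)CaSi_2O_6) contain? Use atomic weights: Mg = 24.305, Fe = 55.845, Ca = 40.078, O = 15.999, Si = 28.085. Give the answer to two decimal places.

Molar mass of (Mg_0.69Fe_0.31)CaSi_2O_6: 0.69*24.305 + 0.31*55.845 + 1*40.078 + 2*28.085 + 6*15.999 = 226.324 g/mol.
Mass of Fe per formula unit: 0.31 × 55.845 = 17.312 g.
Weight fraction Fe = 17.312 / 226.324 = 0.0765.

7.65 weight percent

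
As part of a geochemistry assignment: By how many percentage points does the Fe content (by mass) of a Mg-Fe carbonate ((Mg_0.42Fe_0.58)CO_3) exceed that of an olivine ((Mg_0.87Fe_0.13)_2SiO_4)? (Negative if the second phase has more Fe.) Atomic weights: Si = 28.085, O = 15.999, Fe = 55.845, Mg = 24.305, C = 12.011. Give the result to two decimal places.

First mineral: 32.390 g Fe in 102.606 g formula = 31.57 wt% Fe.
Second mineral: 14.520 g Fe in 148.891 g formula = 9.75 wt% Fe.
31.57% − 9.75% gives a difference of 21.82 percentage points.

21.82 percentage points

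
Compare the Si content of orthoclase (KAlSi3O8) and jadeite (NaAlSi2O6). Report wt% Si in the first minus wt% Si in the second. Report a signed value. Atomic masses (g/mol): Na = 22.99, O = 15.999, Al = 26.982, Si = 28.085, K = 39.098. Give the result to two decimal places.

Si in KAlSi3O8: molar mass 278.327 g/mol; 3×28.085 = 84.255 g → 30.27 wt%.
Si in NaAlSi2O6: molar mass 202.136 g/mol; 2×28.085 = 56.170 g → 27.79 wt%.
Difference = 30.27 − 27.79 = 2.48 percentage points.

2.48 percentage points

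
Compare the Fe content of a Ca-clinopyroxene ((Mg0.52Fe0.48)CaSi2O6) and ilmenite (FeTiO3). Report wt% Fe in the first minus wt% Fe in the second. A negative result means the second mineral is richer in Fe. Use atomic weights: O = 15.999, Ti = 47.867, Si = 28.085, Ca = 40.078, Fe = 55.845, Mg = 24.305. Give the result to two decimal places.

Fe in (Mg0.52Fe0.48)CaSi2O6: molar mass 231.686 g/mol; 0.48×55.845 = 26.806 g → 11.57 wt%.
Fe in FeTiO3: molar mass 151.709 g/mol; 1×55.845 = 55.845 g → 36.81 wt%.
Difference = 11.57 − 36.81 = -25.24 percentage points.

-25.24 percentage points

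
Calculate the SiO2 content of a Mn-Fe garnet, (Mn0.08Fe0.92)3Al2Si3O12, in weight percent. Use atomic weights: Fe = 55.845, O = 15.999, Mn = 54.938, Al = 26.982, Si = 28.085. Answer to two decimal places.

36.23 wt%

M((Mn0.08Fe0.92)3Al2Si3O12) = 497.524 g/mol; M(SiO2) = 60.083 g/mol.
Moles SiO2 per formula unit = 3 Si ÷ 1 = 3.0000.
SiO2 fraction = (3.0000 × 60.083) / 497.524 = 180.249/497.524 = 0.3623.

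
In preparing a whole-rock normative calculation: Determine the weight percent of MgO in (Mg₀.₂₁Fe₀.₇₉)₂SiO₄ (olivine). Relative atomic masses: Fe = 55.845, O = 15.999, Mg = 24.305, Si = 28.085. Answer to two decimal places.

8.88 wt%

M((Mg₀.₂₁Fe₀.₇₉)₂SiO₄) = 190.524 g/mol; M(MgO) = 40.304 g/mol.
Moles MgO per formula unit = 0.42 Mg ÷ 1 = 0.4200.
MgO fraction = (0.4200 × 40.304) / 190.524 = 16.928/190.524 = 0.0888.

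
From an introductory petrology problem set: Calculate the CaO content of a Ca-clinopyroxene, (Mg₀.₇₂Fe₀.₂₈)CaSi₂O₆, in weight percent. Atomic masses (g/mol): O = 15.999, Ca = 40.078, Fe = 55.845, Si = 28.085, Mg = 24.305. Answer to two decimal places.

Formula mass = 225.378 g/mol.
1 Ca → 1.0000 mol CaO per formula unit; M(CaO) = 56.077, so CaO mass = 56.077 g.
56.077/225.378 × 100 = 24.88 wt%.

24.88 wt%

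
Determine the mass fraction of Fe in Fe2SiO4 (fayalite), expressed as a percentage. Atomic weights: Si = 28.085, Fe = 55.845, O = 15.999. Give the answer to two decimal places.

M(Fe2SiO4) = 203.771 g/mol.
Fe contributes 2 × 55.845 = 111.690 g per mole.
111.690/203.771 = 0.5481 → 54.81%.

54.81 wt%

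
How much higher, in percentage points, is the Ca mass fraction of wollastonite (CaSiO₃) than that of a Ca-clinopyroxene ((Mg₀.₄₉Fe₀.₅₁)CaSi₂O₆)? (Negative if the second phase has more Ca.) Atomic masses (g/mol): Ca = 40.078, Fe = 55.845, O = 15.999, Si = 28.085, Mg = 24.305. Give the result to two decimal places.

17.27 percentage points

M(CaSiO₃) = 116.160 g/mol, so wt% Ca = 40.078/116.160 × 100 = 34.50%.
M((Mg₀.₄₉Fe₀.₅₁)CaSi₂O₆) = 232.632 g/mol, so wt% Ca = 40.078/232.632 × 100 = 17.23%.
34.50 − 17.23 = 17.27 pp.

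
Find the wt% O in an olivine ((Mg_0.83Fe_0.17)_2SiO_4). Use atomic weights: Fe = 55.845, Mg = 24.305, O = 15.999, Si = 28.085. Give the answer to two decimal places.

M((Mg_0.83Fe_0.17)_2SiO_4) = 151.415 g/mol.
O contributes 4 × 15.999 = 63.996 g per mole.
63.996/151.415 = 0.4227 → 42.27%.

42.27 wt%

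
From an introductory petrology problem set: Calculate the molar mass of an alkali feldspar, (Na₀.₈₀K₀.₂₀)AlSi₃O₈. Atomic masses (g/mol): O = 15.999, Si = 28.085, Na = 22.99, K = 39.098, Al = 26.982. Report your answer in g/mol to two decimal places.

Na: 0.80 × 22.99 = 18.3920
K: 0.20 × 39.098 = 7.8196
Al: 1 × 26.982 = 26.9820
Si: 3 × 28.085 = 84.2550
O: 8 × 15.999 = 127.9920
Summing the contributions gives the formula mass.

265.44 g/mol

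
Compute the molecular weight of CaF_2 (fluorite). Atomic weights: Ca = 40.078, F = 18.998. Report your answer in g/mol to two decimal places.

78.07 g/mol

The formula mass is the sum 1*40.078 + 2*18.998.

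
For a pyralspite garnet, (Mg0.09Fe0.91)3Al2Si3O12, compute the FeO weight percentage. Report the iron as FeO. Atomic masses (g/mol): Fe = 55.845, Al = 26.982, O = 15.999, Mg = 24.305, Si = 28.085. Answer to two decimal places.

40.09 wt%

Molar mass of (Mg0.09Fe0.91)3Al2Si3O12 = 0.27·24.305 + 2.73·55.845 + 2·26.982 + 3·28.085 + 12·15.999 = 489.226 g/mol.
Each formula unit contains 2.73 Fe, equivalent to 2.73/1 = 2.7300 mol FeO.
M(FeO) = 1×55.845 + 1×15.999 = 71.844 g/mol.
Mass of FeO per formula unit = 2.7300 × 71.844 = 196.134 g.
FeO wt% = 196.134 / 489.226 × 100 = 40.09%.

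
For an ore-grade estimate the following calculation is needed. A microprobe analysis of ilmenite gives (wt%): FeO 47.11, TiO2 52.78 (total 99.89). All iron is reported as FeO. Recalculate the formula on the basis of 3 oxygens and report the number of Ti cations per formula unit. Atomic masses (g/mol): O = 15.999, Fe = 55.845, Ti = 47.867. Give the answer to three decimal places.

FeO: 47.11/71.844 = 0.65573 mol → 0.65573 mol Fe, 0.65573 mol O.
TiO2: 52.78/79.865 = 0.66087 mol → 0.66087 mol Ti, 1.32174 mol O.
Total oxygen = 1.97747 mol. Normalization factor = 3/1.97747 = 1.51709.
Ti per 3 O = 0.66087 × 1.51709 = 1.003.

1.003 Ti apfu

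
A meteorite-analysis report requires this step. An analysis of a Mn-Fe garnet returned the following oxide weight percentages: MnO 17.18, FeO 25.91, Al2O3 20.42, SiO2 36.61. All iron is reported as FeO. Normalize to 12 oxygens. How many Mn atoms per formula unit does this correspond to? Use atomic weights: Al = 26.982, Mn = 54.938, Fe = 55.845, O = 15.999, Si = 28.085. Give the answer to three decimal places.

MnO (M=70.937): mol = 0.24219; Mn = 0.24219, O = 0.24219.
FeO (M=71.844): mol = 0.36064; Fe = 0.36064, O = 0.36064.
Al2O3 (M=101.961): mol = 0.20027; Al = 0.40054, O = 0.60081.
SiO2 (M=60.083): mol = 0.60932; Si = 0.60932, O = 1.21864.
ΣO = 2.42228; factor = 12/ΣO = 4.95401.
Mn apfu = 0.24219 × 4.95401 = 1.200.

1.200 Mn apfu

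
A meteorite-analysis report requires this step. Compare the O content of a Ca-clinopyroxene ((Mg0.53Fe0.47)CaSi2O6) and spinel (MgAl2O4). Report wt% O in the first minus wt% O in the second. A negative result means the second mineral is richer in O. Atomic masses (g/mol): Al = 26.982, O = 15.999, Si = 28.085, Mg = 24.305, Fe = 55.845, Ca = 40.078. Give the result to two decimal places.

-3.49 percentage points

O in (Mg0.53Fe0.47)CaSi2O6: molar mass 231.371 g/mol; 6×15.999 = 95.994 g → 41.49 wt%.
O in MgAl2O4: molar mass 142.265 g/mol; 4×15.999 = 63.996 g → 44.98 wt%.
Difference = 41.49 − 44.98 = -3.49 percentage points.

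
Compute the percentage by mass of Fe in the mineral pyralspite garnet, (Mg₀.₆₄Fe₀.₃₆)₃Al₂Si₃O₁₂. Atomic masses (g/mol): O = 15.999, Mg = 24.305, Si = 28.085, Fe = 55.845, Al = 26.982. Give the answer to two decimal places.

Formula mass = 1.92×24.305 + 1.08×55.845 + 2×26.982 + 3×28.085 + 12×15.999 = 437.185 g/mol, of which 60.313 g is Fe.
So Fe makes up 60.313/437.185 = 0.1380 of the mass, i.e. 13.80%.

13.80 weight percent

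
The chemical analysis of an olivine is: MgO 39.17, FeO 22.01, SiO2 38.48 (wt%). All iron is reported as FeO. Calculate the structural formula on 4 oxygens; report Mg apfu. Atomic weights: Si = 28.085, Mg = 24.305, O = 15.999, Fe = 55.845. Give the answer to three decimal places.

1.519 Mg apfu

MgO (M=40.304): mol = 0.97186; Mg = 0.97186, O = 0.97186.
FeO (M=71.844): mol = 0.30636; Fe = 0.30636, O = 0.30636.
SiO2 (M=60.083): mol = 0.64045; Si = 0.64045, O = 1.28090.
ΣO = 2.55912; factor = 4/ΣO = 1.56304.
Mg apfu = 0.97186 × 1.56304 = 1.519.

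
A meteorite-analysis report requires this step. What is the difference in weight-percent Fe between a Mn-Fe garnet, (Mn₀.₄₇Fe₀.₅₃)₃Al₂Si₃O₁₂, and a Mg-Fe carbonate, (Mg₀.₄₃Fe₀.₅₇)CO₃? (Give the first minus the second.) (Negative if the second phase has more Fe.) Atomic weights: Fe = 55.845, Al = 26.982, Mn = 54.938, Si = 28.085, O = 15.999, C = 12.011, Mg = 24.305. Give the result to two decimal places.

-13.23 percentage points

Fe in (Mn₀.₄₇Fe₀.₅₃)₃Al₂Si₃O₁₂: molar mass 496.463 g/mol; 1.59×55.845 = 88.794 g → 17.89 wt%.
Fe in (Mg₀.₄₃Fe₀.₅₇)CO₃: molar mass 102.291 g/mol; 0.57×55.845 = 31.832 g → 31.12 wt%.
Difference = 17.89 − 31.12 = -13.23 percentage points.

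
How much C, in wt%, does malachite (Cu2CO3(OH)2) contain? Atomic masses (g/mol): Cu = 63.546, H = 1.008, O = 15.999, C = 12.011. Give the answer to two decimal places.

5.43 wt%

Formula mass = 2*63.546 + 1*12.011 + 5*15.999 + 2*1.008 = 221.114 g/mol, of which 12.011 g is C.
So C makes up 12.011/221.114 = 0.0543 of the mass, i.e. 5.43%.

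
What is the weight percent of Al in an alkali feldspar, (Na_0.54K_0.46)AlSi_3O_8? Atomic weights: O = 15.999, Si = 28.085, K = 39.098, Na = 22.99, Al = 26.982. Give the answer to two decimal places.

Molar mass of (Na_0.54K_0.46)AlSi_3O_8: 0.54×22.99 + 0.46×39.098 + 1×26.982 + 3×28.085 + 8×15.999 = 269.629 g/mol.
Mass of Al per formula unit: 1 × 26.982 = 26.982 g.
Weight fraction Al = 26.982 / 269.629 = 0.1001.

10.01 wt%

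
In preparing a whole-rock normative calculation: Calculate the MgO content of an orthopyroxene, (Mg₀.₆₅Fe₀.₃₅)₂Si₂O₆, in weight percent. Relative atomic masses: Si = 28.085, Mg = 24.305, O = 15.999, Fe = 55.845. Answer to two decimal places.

Formula mass = 222.852 g/mol.
1.30 Mg → 1.3000 mol MgO per formula unit; M(MgO) = 40.304, so MgO mass = 52.395 g.
52.395/222.852 × 100 = 23.51 wt%.

23.51 wt%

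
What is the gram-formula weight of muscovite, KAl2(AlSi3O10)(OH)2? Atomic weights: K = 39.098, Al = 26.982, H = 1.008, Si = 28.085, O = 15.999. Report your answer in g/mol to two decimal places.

M = 1·39.098 + 3·26.982 + 3·28.085 + 12·15.999 + 2·1.008

398.30 g/mol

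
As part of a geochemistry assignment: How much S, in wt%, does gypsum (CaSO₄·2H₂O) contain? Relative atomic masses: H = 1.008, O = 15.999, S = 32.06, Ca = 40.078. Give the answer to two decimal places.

18.62 wt%

Molar mass of CaSO₄·2H₂O: 1·40.078 + 1·32.06 + 6·15.999 + 4·1.008 = 172.164 g/mol.
Mass of S per formula unit: 1 × 32.06 = 32.060 g.
Weight fraction S = 32.060 / 172.164 = 0.1862.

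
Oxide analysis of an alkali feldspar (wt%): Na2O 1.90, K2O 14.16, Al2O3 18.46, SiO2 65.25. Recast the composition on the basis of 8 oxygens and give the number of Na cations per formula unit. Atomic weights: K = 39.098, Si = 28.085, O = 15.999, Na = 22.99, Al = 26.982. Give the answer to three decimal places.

1.90 wt% Na2O ÷ 61.979 g/mol = 0.03066 mol, giving 0.06132 Na and 0.03066 O.
14.16 wt% K2O ÷ 94.195 g/mol = 0.15033 mol, giving 0.30066 K and 0.15033 O.
18.46 wt% Al2O3 ÷ 101.961 g/mol = 0.18105 mol, giving 0.36210 Al and 0.54315 O.
65.25 wt% SiO2 ÷ 60.083 g/mol = 1.08600 mol, giving 1.08600 Si and 2.17200 O.
Oxygen sums to 2.89614; scaling by 8/2.89614 = 2.76230 puts the formula on 8 O.
Na: 0.06132 × 2.76230 = 0.169 atoms per formula unit.

0.169 Na apfu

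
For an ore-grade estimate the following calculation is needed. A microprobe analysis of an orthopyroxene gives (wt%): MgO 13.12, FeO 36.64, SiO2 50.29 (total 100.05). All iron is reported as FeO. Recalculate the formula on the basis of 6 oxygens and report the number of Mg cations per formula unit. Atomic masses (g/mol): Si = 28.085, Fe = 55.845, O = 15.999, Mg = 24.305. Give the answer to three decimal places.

MgO (M=40.304): mol = 0.32553; Mg = 0.32553, O = 0.32553.
FeO (M=71.844): mol = 0.50999; Fe = 0.50999, O = 0.50999.
SiO2 (M=60.083): mol = 0.83701; Si = 0.83701, O = 1.67402.
ΣO = 2.50954; factor = 6/ΣO = 2.39088.
Mg apfu = 0.32553 × 2.39088 = 0.778.

0.778 Mg apfu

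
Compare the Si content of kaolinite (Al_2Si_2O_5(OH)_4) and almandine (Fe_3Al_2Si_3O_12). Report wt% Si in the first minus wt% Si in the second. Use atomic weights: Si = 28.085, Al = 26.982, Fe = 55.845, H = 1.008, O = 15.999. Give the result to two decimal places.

Si in Al_2Si_2O_5(OH)_4: molar mass 258.157 g/mol; 2×28.085 = 56.170 g → 21.76 wt%.
Si in Fe_3Al_2Si_3O_12: molar mass 497.742 g/mol; 3×28.085 = 84.255 g → 16.93 wt%.
Difference = 21.76 − 16.93 = 4.83 percentage points.

4.83 percentage points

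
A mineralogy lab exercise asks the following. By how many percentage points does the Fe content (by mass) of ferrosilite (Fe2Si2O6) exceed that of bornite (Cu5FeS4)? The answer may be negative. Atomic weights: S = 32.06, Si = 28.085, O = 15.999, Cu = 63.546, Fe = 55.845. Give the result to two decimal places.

31.20 percentage points

Fe in Fe2Si2O6: molar mass 263.854 g/mol; 2×55.845 = 111.690 g → 42.33 wt%.
Fe in Cu5FeS4: molar mass 501.815 g/mol; 1×55.845 = 55.845 g → 11.13 wt%.
Difference = 42.33 − 11.13 = 31.20 percentage points.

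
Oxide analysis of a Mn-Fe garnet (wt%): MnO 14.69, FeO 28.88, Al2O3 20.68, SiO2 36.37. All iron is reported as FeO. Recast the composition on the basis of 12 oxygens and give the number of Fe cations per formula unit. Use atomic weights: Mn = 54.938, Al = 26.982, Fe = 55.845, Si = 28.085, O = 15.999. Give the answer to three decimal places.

1.987 Fe apfu

14.69 wt% MnO ÷ 70.937 g/mol = 0.20709 mol, giving 0.20709 Mn and 0.20709 O.
28.88 wt% FeO ÷ 71.844 g/mol = 0.40198 mol, giving 0.40198 Fe and 0.40198 O.
20.68 wt% Al2O3 ÷ 101.961 g/mol = 0.20282 mol, giving 0.40564 Al and 0.60846 O.
36.37 wt% SiO2 ÷ 60.083 g/mol = 0.60533 mol, giving 0.60533 Si and 1.21066 O.
Oxygen sums to 2.42819; scaling by 12/2.42819 = 4.94195 puts the formula on 12 O.
Fe: 0.40198 × 4.94195 = 1.987 atoms per formula unit.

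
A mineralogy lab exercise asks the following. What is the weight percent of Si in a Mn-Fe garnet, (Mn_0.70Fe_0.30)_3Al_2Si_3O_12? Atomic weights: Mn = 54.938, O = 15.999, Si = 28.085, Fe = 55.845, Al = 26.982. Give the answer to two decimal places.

16.99 mass %

M((Mn_0.70Fe_0.30)_3Al_2Si_3O_12) = 495.837 g/mol.
Si contributes 3 × 28.085 = 84.255 g per mole.
84.255/495.837 = 0.1699 → 16.99%.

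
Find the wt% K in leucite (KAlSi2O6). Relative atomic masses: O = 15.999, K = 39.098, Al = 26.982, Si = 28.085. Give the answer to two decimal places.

Molar mass of KAlSi2O6: 1×39.098 + 1×26.982 + 2×28.085 + 6×15.999 = 218.244 g/mol.
Mass of K per formula unit: 1 × 39.098 = 39.098 g.
Weight fraction K = 39.098 / 218.244 = 0.1791.

17.91 mass %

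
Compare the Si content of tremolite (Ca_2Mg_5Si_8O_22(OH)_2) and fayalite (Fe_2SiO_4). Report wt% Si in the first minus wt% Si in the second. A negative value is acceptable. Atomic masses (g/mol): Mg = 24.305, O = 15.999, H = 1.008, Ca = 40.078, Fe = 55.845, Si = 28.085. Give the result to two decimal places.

Si in Ca_2Mg_5Si_8O_22(OH)_2: molar mass 812.353 g/mol; 8×28.085 = 224.680 g → 27.66 wt%.
Si in Fe_2SiO_4: molar mass 203.771 g/mol; 1×28.085 = 28.085 g → 13.78 wt%.
Difference = 27.66 − 13.78 = 13.88 percentage points.

13.88 percentage points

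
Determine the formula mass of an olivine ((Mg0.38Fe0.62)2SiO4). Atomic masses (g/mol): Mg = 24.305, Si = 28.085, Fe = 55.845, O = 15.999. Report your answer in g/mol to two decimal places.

M = 0.76*24.305 + 1.24*55.845 + 1*28.085 + 4*15.999

179.80 g/mol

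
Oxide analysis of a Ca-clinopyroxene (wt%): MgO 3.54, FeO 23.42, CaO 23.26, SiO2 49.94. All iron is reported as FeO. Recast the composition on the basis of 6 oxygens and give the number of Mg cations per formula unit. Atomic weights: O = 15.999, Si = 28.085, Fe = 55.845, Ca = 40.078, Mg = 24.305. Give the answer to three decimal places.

0.212 Mg apfu

MgO: 3.54/40.304 = 0.08783 mol → 0.08783 mol Mg, 0.08783 mol O.
FeO: 23.42/71.844 = 0.32598 mol → 0.32598 mol Fe, 0.32598 mol O.
CaO: 23.26/56.077 = 0.41479 mol → 0.41479 mol Ca, 0.41479 mol O.
SiO2: 49.94/60.083 = 0.83118 mol → 0.83118 mol Si, 1.66236 mol O.
Total oxygen = 2.49096 mol. Normalization factor = 6/2.49096 = 2.40871.
Mg per 6 O = 0.08783 × 2.40871 = 0.212.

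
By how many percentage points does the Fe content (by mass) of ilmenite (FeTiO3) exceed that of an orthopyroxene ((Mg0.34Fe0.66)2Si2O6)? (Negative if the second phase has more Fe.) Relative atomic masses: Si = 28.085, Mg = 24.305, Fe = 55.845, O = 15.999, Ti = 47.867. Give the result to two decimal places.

6.40 percentage points

Fe in FeTiO3: molar mass 151.709 g/mol; 1×55.845 = 55.845 g → 36.81 wt%.
Fe in (Mg0.34Fe0.66)2Si2O6: molar mass 242.407 g/mol; 1.32×55.845 = 73.715 g → 30.41 wt%.
Difference = 36.81 − 30.41 = 6.40 percentage points.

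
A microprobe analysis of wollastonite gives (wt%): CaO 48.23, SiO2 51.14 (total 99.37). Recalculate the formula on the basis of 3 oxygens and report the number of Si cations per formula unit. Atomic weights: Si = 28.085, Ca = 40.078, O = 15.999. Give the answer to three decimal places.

0.997 Si apfu

48.23 wt% CaO ÷ 56.077 g/mol = 0.86007 mol, giving 0.86007 Ca and 0.86007 O.
51.14 wt% SiO2 ÷ 60.083 g/mol = 0.85116 mol, giving 0.85116 Si and 1.70232 O.
Oxygen sums to 2.56239; scaling by 3/2.56239 = 1.17078 puts the formula on 3 O.
Si: 0.85116 × 1.17078 = 0.997 atoms per formula unit.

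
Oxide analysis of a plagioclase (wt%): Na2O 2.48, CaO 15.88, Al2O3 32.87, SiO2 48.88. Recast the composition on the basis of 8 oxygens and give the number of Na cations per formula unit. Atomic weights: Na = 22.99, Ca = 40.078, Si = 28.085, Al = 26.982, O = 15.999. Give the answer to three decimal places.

0.219 Na apfu

Na2O: 2.48/61.979 = 0.04001 mol → 0.08002 mol Na, 0.04001 mol O.
CaO: 15.88/56.077 = 0.28318 mol → 0.28318 mol Ca, 0.28318 mol O.
Al2O3: 32.87/101.961 = 0.32238 mol → 0.64476 mol Al, 0.96714 mol O.
SiO2: 48.88/60.083 = 0.81354 mol → 0.81354 mol Si, 1.62708 mol O.
Total oxygen = 2.91741 mol. Normalization factor = 8/2.91741 = 2.74216.
Na per 8 O = 0.08002 × 2.74216 = 0.219.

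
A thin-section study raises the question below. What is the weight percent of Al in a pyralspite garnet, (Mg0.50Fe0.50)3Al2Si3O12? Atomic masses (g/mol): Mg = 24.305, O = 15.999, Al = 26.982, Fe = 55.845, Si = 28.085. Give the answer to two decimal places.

11.98 mass %

Molar mass of (Mg0.50Fe0.50)3Al2Si3O12: 1.50×24.305 + 1.50×55.845 + 2×26.982 + 3×28.085 + 12×15.999 = 450.432 g/mol.
Mass of Al per formula unit: 2 × 26.982 = 53.964 g.
Weight fraction Al = 53.964 / 450.432 = 0.1198.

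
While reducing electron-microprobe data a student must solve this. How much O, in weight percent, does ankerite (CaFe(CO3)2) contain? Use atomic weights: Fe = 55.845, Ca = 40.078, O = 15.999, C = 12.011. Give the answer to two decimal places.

M(CaFe(CO3)2) = 215.939 g/mol.
O contributes 6 × 15.999 = 95.994 g per mole.
95.994/215.939 = 0.4445 → 44.45%.

44.45 weight percent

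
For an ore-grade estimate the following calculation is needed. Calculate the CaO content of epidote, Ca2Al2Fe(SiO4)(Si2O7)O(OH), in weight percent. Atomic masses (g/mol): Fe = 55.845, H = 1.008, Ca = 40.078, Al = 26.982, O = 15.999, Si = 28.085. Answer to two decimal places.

23.21 wt%

M(Ca2Al2Fe(SiO4)(Si2O7)O(OH)) = 483.215 g/mol; M(CaO) = 56.077 g/mol.
Moles CaO per formula unit = 2 Ca ÷ 1 = 2.0000.
CaO fraction = (2.0000 × 56.077) / 483.215 = 112.154/483.215 = 0.2321.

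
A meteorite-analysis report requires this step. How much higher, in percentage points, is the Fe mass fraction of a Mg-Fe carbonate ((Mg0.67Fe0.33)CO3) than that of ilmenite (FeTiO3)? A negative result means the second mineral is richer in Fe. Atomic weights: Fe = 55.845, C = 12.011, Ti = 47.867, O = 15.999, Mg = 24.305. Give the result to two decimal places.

-17.35 percentage points

Fe in (Mg0.67Fe0.33)CO3: molar mass 94.721 g/mol; 0.33×55.845 = 18.429 g → 19.46 wt%.
Fe in FeTiO3: molar mass 151.709 g/mol; 1×55.845 = 55.845 g → 36.81 wt%.
Difference = 19.46 − 36.81 = -17.35 percentage points.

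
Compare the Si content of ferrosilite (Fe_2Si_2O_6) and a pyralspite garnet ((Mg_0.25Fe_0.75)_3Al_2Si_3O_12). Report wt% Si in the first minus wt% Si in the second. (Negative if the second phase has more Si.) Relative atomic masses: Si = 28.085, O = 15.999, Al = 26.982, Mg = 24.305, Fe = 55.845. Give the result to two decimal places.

M(Fe_2Si_2O_6) = 263.854 g/mol, so wt% Si = 56.170/263.854 × 100 = 21.29%.
M((Mg_0.25Fe_0.75)_3Al_2Si_3O_12) = 474.087 g/mol, so wt% Si = 84.255/474.087 × 100 = 17.77%.
21.29 − 17.77 = 3.52 pp.

3.52 percentage points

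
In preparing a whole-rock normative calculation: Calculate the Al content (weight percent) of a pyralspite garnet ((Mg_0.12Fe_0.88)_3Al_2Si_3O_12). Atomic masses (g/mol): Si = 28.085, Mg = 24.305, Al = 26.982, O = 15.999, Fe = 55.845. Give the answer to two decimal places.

11.09 weight percent

M((Mg_0.12Fe_0.88)_3Al_2Si_3O_12) = 486.388 g/mol.
Al contributes 2 × 26.982 = 53.964 g per mole.
53.964/486.388 = 0.1109 → 11.09%.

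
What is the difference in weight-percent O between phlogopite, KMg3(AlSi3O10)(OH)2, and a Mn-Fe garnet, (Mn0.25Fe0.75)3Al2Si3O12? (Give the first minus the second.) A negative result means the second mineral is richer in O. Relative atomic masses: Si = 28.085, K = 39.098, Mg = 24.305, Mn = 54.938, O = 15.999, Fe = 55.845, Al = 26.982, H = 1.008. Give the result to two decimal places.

O in KMg3(AlSi3O10)(OH)2: molar mass 417.254 g/mol; 12×15.999 = 191.988 g → 46.01 wt%.
O in (Mn0.25Fe0.75)3Al2Si3O12: molar mass 497.062 g/mol; 12×15.999 = 191.988 g → 38.62 wt%.
Difference = 46.01 − 38.62 = 7.39 percentage points.

7.39 percentage points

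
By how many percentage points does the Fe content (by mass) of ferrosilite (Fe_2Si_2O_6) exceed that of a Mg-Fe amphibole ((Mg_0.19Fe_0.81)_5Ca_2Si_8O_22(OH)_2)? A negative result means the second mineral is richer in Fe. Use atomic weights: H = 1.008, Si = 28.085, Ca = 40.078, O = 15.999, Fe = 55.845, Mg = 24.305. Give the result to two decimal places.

M(Fe_2Si_2O_6) = 263.854 g/mol, so wt% Fe = 111.690/263.854 × 100 = 42.33%.
M((Mg_0.19Fe_0.81)_5Ca_2Si_8O_22(OH)_2) = 940.090 g/mol, so wt% Fe = 226.172/940.090 × 100 = 24.06%.
42.33 − 24.06 = 18.27 pp.

18.27 percentage points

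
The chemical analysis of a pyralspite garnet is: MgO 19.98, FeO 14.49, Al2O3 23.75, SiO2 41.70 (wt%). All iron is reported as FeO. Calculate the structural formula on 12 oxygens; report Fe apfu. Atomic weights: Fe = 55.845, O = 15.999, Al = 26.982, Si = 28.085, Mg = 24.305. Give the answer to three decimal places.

0.869 Fe apfu

MgO (M=40.304): mol = 0.49573; Mg = 0.49573, O = 0.49573.
FeO (M=71.844): mol = 0.20169; Fe = 0.20169, O = 0.20169.
Al2O3 (M=101.961): mol = 0.23293; Al = 0.46586, O = 0.69879.
SiO2 (M=60.083): mol = 0.69404; Si = 0.69404, O = 1.38808.
ΣO = 2.78429; factor = 12/ΣO = 4.30990.
Fe apfu = 0.20169 × 4.30990 = 0.869.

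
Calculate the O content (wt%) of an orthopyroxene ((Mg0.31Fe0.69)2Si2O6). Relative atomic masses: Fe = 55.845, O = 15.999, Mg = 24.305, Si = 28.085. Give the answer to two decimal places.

39.29 wt%

Formula mass = 0.62*24.305 + 1.38*55.845 + 2*28.085 + 6*15.999 = 244.299 g/mol, of which 95.994 g is O.
So O makes up 95.994/244.299 = 0.3929 of the mass, i.e. 39.29%.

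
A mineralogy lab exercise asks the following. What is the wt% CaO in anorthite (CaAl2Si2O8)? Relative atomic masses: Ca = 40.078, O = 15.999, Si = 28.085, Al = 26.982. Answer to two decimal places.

20.16 wt%

Formula mass = 278.204 g/mol.
1 Ca → 1.0000 mol CaO per formula unit; M(CaO) = 56.077, so CaO mass = 56.077 g.
56.077/278.204 × 100 = 20.16 wt%.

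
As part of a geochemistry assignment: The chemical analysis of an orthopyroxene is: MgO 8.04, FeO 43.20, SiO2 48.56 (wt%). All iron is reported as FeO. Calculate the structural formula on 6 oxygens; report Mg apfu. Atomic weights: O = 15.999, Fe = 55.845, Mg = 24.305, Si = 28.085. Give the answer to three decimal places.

0.495 Mg apfu

MgO (M=40.304): mol = 0.19948; Mg = 0.19948, O = 0.19948.
FeO (M=71.844): mol = 0.60130; Fe = 0.60130, O = 0.60130.
SiO2 (M=60.083): mol = 0.80822; Si = 0.80822, O = 1.61644.
ΣO = 2.41722; factor = 6/ΣO = 2.48219.
Mg apfu = 0.19948 × 2.48219 = 0.495.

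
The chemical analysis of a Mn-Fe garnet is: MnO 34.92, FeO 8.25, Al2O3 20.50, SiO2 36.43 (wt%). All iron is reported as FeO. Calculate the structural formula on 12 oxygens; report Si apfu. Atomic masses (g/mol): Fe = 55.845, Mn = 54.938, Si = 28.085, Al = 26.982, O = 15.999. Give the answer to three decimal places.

34.92 wt% MnO ÷ 70.937 g/mol = 0.49227 mol, giving 0.49227 Mn and 0.49227 O.
8.25 wt% FeO ÷ 71.844 g/mol = 0.11483 mol, giving 0.11483 Fe and 0.11483 O.
20.50 wt% Al2O3 ÷ 101.961 g/mol = 0.20106 mol, giving 0.40212 Al and 0.60318 O.
36.43 wt% SiO2 ÷ 60.083 g/mol = 0.60633 mol, giving 0.60633 Si and 1.21266 O.
Oxygen sums to 2.42294; scaling by 12/2.42294 = 4.95266 puts the formula on 12 O.
Si: 0.60633 × 4.95266 = 3.003 atoms per formula unit.

3.003 Si apfu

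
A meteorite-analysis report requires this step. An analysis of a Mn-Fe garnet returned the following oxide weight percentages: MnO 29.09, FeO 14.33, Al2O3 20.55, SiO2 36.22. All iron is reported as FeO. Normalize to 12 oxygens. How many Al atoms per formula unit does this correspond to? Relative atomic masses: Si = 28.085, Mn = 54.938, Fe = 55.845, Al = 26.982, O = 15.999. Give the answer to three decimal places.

29.09 wt% MnO ÷ 70.937 g/mol = 0.41008 mol, giving 0.41008 Mn and 0.41008 O.
14.33 wt% FeO ÷ 71.844 g/mol = 0.19946 mol, giving 0.19946 Fe and 0.19946 O.
20.55 wt% Al2O3 ÷ 101.961 g/mol = 0.20155 mol, giving 0.40310 Al and 0.60465 O.
36.22 wt% SiO2 ÷ 60.083 g/mol = 0.60283 mol, giving 0.60283 Si and 1.20566 O.
Oxygen sums to 2.41985; scaling by 12/2.41985 = 4.95899 puts the formula on 12 O.
Al: 0.40310 × 4.95899 = 1.999 atoms per formula unit.

1.999 Al apfu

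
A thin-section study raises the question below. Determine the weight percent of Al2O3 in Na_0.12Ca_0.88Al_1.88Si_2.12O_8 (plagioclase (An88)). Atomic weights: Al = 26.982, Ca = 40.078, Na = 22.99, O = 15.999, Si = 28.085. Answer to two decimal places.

M(Na_0.12Ca_0.88Al_1.88Si_2.12O_8) = 276.286 g/mol; M(Al2O3) = 101.961 g/mol.
Moles Al2O3 per formula unit = 1.88 Al ÷ 2 = 0.9400.
Al2O3 fraction = (0.9400 × 101.961) / 276.286 = 95.843/276.286 = 0.3469.

34.69 wt%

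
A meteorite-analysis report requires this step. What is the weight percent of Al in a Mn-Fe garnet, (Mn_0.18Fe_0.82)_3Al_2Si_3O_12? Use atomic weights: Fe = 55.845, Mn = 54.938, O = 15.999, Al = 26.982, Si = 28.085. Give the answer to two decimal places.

10.85 weight percent

M((Mn_0.18Fe_0.82)_3Al_2Si_3O_12) = 497.252 g/mol.
Al contributes 2 × 26.982 = 53.964 g per mole.
53.964/497.252 = 0.1085 → 10.85%.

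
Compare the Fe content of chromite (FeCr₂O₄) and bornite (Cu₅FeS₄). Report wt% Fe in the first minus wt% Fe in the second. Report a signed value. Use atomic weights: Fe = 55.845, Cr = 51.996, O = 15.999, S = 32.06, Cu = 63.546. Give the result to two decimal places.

M(FeCr₂O₄) = 223.833 g/mol, so wt% Fe = 55.845/223.833 × 100 = 24.95%.
M(Cu₅FeS₄) = 501.815 g/mol, so wt% Fe = 55.845/501.815 × 100 = 11.13%.
24.95 − 11.13 = 13.82 pp.

13.82 percentage points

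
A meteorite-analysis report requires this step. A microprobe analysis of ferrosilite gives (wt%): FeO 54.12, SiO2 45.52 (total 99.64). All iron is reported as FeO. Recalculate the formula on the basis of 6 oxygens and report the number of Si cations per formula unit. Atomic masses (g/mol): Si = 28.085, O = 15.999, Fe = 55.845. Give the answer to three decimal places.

54.12 wt% FeO ÷ 71.844 g/mol = 0.75330 mol, giving 0.75330 Fe and 0.75330 O.
45.52 wt% SiO2 ÷ 60.083 g/mol = 0.75762 mol, giving 0.75762 Si and 1.51524 O.
Oxygen sums to 2.26854; scaling by 6/2.26854 = 2.64487 puts the formula on 6 O.
Si: 0.75762 × 2.64487 = 2.004 atoms per formula unit.

2.004 Si apfu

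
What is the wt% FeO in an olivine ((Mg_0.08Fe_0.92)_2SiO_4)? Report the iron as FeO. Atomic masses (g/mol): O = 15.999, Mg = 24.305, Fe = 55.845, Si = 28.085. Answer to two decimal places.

66.52 wt%

Molar mass of (Mg_0.08Fe_0.92)_2SiO_4 = 0.16*24.305 + 1.84*55.845 + 1*28.085 + 4*15.999 = 198.725 g/mol.
Each formula unit contains 1.84 Fe, equivalent to 1.84/1 = 1.8400 mol FeO.
M(FeO) = 1×55.845 + 1×15.999 = 71.844 g/mol.
Mass of FeO per formula unit = 1.8400 × 71.844 = 132.193 g.
FeO wt% = 132.193 / 198.725 × 100 = 66.52%.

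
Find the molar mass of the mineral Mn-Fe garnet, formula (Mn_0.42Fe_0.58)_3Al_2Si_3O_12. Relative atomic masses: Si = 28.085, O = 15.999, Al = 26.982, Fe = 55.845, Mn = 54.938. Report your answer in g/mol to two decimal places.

496.60 g/mol

Mn: 1.26 × 54.938 = 69.2219
Fe: 1.74 × 55.845 = 97.1703
Al: 2 × 26.982 = 53.9640
Si: 3 × 28.085 = 84.2550
O: 12 × 15.999 = 191.9880
Summing the contributions gives the formula mass.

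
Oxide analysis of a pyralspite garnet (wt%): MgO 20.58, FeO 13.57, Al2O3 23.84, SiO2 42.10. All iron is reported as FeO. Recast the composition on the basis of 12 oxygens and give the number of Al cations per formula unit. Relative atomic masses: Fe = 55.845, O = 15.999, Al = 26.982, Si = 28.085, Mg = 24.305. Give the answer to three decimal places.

2.002 Al apfu

20.58 wt% MgO ÷ 40.304 g/mol = 0.51062 mol, giving 0.51062 Mg and 0.51062 O.
13.57 wt% FeO ÷ 71.844 g/mol = 0.18888 mol, giving 0.18888 Fe and 0.18888 O.
23.84 wt% Al2O3 ÷ 101.961 g/mol = 0.23381 mol, giving 0.46762 Al and 0.70143 O.
42.10 wt% SiO2 ÷ 60.083 g/mol = 0.70070 mol, giving 0.70070 Si and 1.40140 O.
Oxygen sums to 2.80233; scaling by 12/2.80233 = 4.28215 puts the formula on 12 O.
Al: 0.46762 × 4.28215 = 2.002 atoms per formula unit.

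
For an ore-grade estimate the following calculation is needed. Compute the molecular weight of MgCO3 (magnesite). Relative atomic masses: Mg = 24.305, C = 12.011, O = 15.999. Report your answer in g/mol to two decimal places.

The formula mass is the sum 1*24.305 + 1*12.011 + 3*15.999.

84.31 g/mol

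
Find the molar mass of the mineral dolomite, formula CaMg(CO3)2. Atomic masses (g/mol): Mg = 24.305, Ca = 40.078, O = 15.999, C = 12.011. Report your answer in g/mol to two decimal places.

The formula mass is the sum 1(40.078) + 1(24.305) + 2(12.011) + 6(15.999).

184.40 g/mol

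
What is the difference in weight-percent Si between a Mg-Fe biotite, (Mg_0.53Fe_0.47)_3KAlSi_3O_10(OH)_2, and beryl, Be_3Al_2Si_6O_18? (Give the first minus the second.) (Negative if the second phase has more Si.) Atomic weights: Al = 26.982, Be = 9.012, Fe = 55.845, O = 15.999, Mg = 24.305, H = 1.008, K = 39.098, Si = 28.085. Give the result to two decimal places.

-13.10 percentage points

M((Mg_0.53Fe_0.47)_3KAlSi_3O_10(OH)_2) = 461.725 g/mol, so wt% Si = 84.255/461.725 × 100 = 18.25%.
M(Be_3Al_2Si_6O_18) = 537.492 g/mol, so wt% Si = 168.510/537.492 × 100 = 31.35%.
18.25 − 31.35 = -13.10 pp.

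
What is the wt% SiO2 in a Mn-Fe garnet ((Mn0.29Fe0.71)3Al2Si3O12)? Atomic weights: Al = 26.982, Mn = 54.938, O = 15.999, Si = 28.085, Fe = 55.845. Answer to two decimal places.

36.27 wt%

M((Mn0.29Fe0.71)3Al2Si3O12) = 496.953 g/mol; M(SiO2) = 60.083 g/mol.
Moles SiO2 per formula unit = 3 Si ÷ 1 = 3.0000.
SiO2 fraction = (3.0000 × 60.083) / 496.953 = 180.249/496.953 = 0.3627.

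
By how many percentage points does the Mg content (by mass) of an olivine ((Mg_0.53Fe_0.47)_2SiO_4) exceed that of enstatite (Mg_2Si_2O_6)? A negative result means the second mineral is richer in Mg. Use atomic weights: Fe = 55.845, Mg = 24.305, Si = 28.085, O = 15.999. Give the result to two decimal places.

M((Mg_0.53Fe_0.47)_2SiO_4) = 170.339 g/mol, so wt% Mg = 25.763/170.339 × 100 = 15.12%.
M(Mg_2Si_2O_6) = 200.774 g/mol, so wt% Mg = 48.610/200.774 × 100 = 24.21%.
15.12 − 24.21 = -9.09 pp.

-9.09 percentage points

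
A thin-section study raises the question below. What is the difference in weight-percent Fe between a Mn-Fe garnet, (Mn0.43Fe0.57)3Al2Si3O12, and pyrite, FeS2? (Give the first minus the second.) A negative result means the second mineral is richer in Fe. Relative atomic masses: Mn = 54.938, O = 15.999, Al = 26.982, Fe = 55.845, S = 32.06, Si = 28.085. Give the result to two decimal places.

-27.32 percentage points

Fe in (Mn0.43Fe0.57)3Al2Si3O12: molar mass 496.572 g/mol; 1.71×55.845 = 95.495 g → 19.23 wt%.
Fe in FeS2: molar mass 119.965 g/mol; 1×55.845 = 55.845 g → 46.55 wt%.
Difference = 19.23 − 46.55 = -27.32 percentage points.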